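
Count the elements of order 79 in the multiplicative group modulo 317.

φ(317) = 317 − 1 = 316 = 2^2 · 79.
Since (Z/317Z)^× is cyclic of order 316, the number of elements of order d is φ(d) when d | 316 and 0 otherwise.
79 | 316, and φ(79) = 79 − 1 = 78.

78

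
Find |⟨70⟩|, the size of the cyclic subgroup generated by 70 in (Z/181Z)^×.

Since 70 ∈ (Z/181Z)^×, its order divides φ(181) = 181 − 1 = 180 = 2^2 · 3^2 · 5.
Divisors of 180: 1, 2, 3, 4, 5, 6, 9, 10, 12, 15, 18, 20, 30, 36, 45, 60, 90, 180.
Compute 70^d (mod 181) for the divisors d until we hit 1:
70^1 ≡ 70 (mod 181)
70^2 ≡ 13 (mod 181)
70^3 ≡ 5 (mod 181)
70^4 ≡ 169 (mod 181)
70^5 ≡ 65 (mod 181)
70^6 ≡ 25 (mod 181)
70^9 ≡ 125 (mod 181)
70^10 ≡ 62 (mod 181)
70^12 ≡ 82 (mod 181)
70^15 ≡ 48 (mod 181)
70^18 ≡ 59 (mod 181)
70^20 ≡ 43 (mod 181)
70^30 ≡ 132 (mod 181)
70^36 ≡ 42 (mod 181)
70^45 ≡ 1 (mod 181) ✓
So ord_181(70) = 45.

45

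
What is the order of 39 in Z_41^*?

20

ord(39) | φ(41) = 41 − 1 = 40 = 2^3 · 5.
Divisors of 40: 1, 2, 4, 5, 8, 10, 20, 40.
Evaluate successive powers at the divisors of 40:
39^1 ≡ 39 (mod 41)
39^2 ≡ 4 (mod 41)
39^4 ≡ 16 (mod 41)
39^5 ≡ 9 (mod 41)
39^8 ≡ 10 (mod 41)
39^10 ≡ 40 (mod 41)
39^20 ≡ 1 (mod 41) ✓
So ord_41(39) = 20.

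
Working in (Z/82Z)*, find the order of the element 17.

Since 17 ∈ (Z/82Z)^×, its order divides φ(82) = φ(2)·φ(41) = 1·40 = 40 = 2^3 · 5.
Divisors of 40: 1, 2, 4, 5, 8, 10, 20, 40.
Evaluate successive powers at the divisors of 40:
17^1 ≡ 17
17^2 ≡ 43
17^4 ≡ 45
17^5 ≡ 27
17^8 ≡ 57
17^10 ≡ 73
17^20 ≡ 81
17^40 ≡ 1
Hence ord(17) = 40.

40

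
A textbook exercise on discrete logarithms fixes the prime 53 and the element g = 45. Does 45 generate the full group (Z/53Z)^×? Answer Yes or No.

Yes

φ(53) = 53 − 1 = 52 = 2^2 · 13.
Test 45^(52/q) mod 53 for each prime factor q of 52:
45^26 ≡ 52 (mod 53)  [q = 2: ≢ 1 ✓]
45^4 ≡ 15 (mod 53)  [q = 13: ≢ 1 ✓]
Every test exponent gives a nontrivial residue, hence 45 generates the full group.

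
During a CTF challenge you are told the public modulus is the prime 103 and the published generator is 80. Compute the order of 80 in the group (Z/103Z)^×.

34

By Lagrange's theorem, ord_103(80) divides φ(103) = 103 − 1 = 102 = 2 · 3 · 17.
Divisors of 102: 1, 2, 3, 6, 17, 34, 51, 102.
Compute 80^d (mod 103) for the divisors d until we hit 1:
80^1 ≡ 80
80^2 ≡ 14
80^3 ≡ 90
80^6 ≡ 66
80^17 ≡ 102
80^34 ≡ 1
The smallest such exponent is 34, so the order of 80 is 34.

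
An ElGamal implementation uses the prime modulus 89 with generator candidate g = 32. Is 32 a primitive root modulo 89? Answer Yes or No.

No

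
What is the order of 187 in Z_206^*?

102

ord(187) | φ(206) = φ(2)·φ(103) = 1·102 = 102 = 2 · 3 · 17.
Divisors of 102: 1, 2, 3, 6, 17, 34, 51, 102.
Compute 187^d (mod 206) for the divisors d until we hit 1:
187^1 ≡ 187 (mod 206)
187^2 ≡ 155 (mod 206)
187^3 ≡ 145 (mod 206)
187^6 ≡ 13 (mod 206)
187^17 ≡ 47 (mod 206)
187^34 ≡ 149 (mod 206)
187^51 ≡ 205 (mod 206)
187^102 ≡ 1 (mod 206) ✓
Hence ord(187) = 102.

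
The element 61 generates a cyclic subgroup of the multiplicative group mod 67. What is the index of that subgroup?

The order of 61 must divide φ(67) = 67 − 1 = 66 = 2 · 3 · 11.
Divisors of 66: 1, 2, 3, 6, 11, 22, 33, 66.
Evaluate successive powers at the divisors of 66:
61^1 ≡ 61 (mod 67)
61^2 ≡ 36 (mod 67)
61^3 ≡ 52 (mod 67)
61^6 ≡ 24 (mod 67)
61^11 ≡ 38 (mod 67)
61^22 ≡ 37 (mod 67)
61^33 ≡ 66 (mod 67)
61^66 ≡ 1 (mod 67) ✓
So ord_67(61) = 66, hence |⟨61⟩| = 66.
[(Z/67Z)^× : ⟨61⟩] = 66/66 = 1.

1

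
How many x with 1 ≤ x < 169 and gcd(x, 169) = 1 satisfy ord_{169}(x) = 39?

24

φ(169) = φ(13^2) = 13·(13−1) = 156 = 2^2 · 3 · 13.
Since (Z/169Z)^× is cyclic of order 156, the number of elements of order d is φ(d) when d | 156 and 0 otherwise.
39 = 3 · 13 divides 156, and φ(39) = 24.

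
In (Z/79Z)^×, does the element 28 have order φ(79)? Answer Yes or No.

Yes

φ(79) = 79 − 1 = 78 = 2 · 3 · 13.
Test 28^(78/q) mod 79 for each prime factor q of 78:
28^39 ≡ 78 (mod 79)  [q = 2: ≢ 1 ✓]
28^26 ≡ 23 (mod 79)  [q = 3: ≢ 1 ✓]
28^6 ≡ 21 (mod 79)  [q = 13: ≢ 1 ✓]
Every test exponent gives a nontrivial residue, hence 28 generates the full group.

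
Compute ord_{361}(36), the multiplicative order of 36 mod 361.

The order of 36 must divide φ(361) = φ(19^2) = 19·(19−1) = 342 = 2 · 3^2 · 19.
Divisors of 342: 1, 2, 3, 6, 9, 18, 19, 38, 57, 114, 171, 342.
Test each divisor d:
36^1 ≡ 36 (mod 361)
36^2 ≡ 213 (mod 361)
36^3 ≡ 87 (mod 361)
36^6 ≡ 349 (mod 361)
36^9 ≡ 39 (mod 361)
36^18 ≡ 77 (mod 361)
36^19 ≡ 245 (mod 361)
36^38 ≡ 99 (mod 361)
36^57 ≡ 68 (mod 361)
36^114 ≡ 292 (mod 361)
36^171 ≡ 1 (mod 361) ✓
Therefore the multiplicative order of 36 modulo 361 is 171.

171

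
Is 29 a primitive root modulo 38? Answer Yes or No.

φ(38) = φ(2)·φ(19) = 1·18 = 18 = 2 · 3^2.
29 is a primitive root mod 38 iff 29^(φ(38)/q) ≢ 1 for every prime q | φ(38), i.e. q ∈ {2, 3}.
29^9 ≡ 37 (mod 38)  [q = 2: ≢ 1 ✓]
29^6 ≡ 11 (mod 38)  [q = 3: ≢ 1 ✓]
None equal 1, so ord_38(29) = 18: 29 is a primitive root.

Yes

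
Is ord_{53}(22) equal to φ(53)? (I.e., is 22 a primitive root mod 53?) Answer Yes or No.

φ(53) = 53 − 1 = 52 = 2^2 · 13.
It suffices to check that the order of 22 is not a proper divisor of 52: compute 22^(52/q) for q ∈ {2, 13}.
22^26 ≡ 52 (mod 53)  [q = 2: ≢ 1 ✓]
22^4 ≡ 49 (mod 53)  [q = 13: ≢ 1 ✓]
All checks pass, so 22 has order 52 and is a primitive root modulo 53.

Yes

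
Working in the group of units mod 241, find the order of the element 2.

The order of 2 must divide φ(241) = 241 − 1 = 240 = 2^4 · 3 · 5.
Divisors of 240: 1, 2, 3, 4, 5, 6, 8, 10, 12, 15, 16, 20, 24, 30, 40, 48, 60, 80, 120, 240.
Evaluate successive powers at the divisors of 240:
2^1 ≡ 2 (mod 241)
2^2 ≡ 4 (mod 241)
2^3 ≡ 8 (mod 241)
2^4 ≡ 16 (mod 241)
2^5 ≡ 32 (mod 241)
2^6 ≡ 64 (mod 241)
2^8 ≡ 15 (mod 241)
2^10 ≡ 60 (mod 241)
2^12 ≡ 240 (mod 241)
2^15 ≡ 233 (mod 241)
2^16 ≡ 225 (mod 241)
2^20 ≡ 226 (mod 241)
2^24 ≡ 1 (mod 241) ✓
The smallest such exponent is 24, so the order of 2 is 24.

24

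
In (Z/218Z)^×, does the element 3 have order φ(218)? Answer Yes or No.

No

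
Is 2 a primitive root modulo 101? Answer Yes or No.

φ(101) = 101 − 1 = 100 = 2^2 · 5^2.
An element g generates (Z/101Z)^× iff g^(100/q) ≢ 1 (mod 101) for each prime q ∈ {2, 5}.
2^50 ≡ 100 (mod 101)  [q = 2: ≢ 1 ✓]
2^20 ≡ 95 (mod 101)  [q = 5: ≢ 1 ✓]
All checks pass, so 2 has order 100 and is a primitive root modulo 101.

Yes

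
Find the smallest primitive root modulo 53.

2

φ(53) = 53 − 1 = 52 = 2^2 · 13.
Test candidates g = 2, 3, … against the prime factors q ∈ {2, 13} of φ(53): g is a generator iff g^(52/q) ≢ 1 for every such q.
g = 2: 2^26 ≡ 52; 2^4 ≡ 16 — none is 1, so 2 is a primitive root.
The smallest primitive root modulo 53 is 2.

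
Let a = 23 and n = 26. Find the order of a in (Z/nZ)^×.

6

The order of 23 must divide φ(26) = φ(2)·φ(13) = 1·12 = 12 = 2^2 · 3.
Divisors of 12: 1, 2, 3, 4, 6, 12.
Compute 23^d (mod 26) for the divisors d until we hit 1:
23^1 ≡ 23 (mod 26)
23^2 ≡ 9 (mod 26)
23^3 ≡ 25 (mod 26)
23^4 ≡ 3 (mod 26)
23^6 ≡ 1 (mod 26) ✓
The smallest such exponent is 6, so the order of 23 is 6.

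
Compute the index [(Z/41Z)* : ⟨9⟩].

10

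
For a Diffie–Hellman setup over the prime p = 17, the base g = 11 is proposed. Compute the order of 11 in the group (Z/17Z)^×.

16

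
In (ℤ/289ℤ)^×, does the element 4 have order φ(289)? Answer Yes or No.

φ(289) = φ(17^2) = 17·(17−1) = 272 = 2^4 · 17.
An element g generates (Z/289Z)^× iff g^(272/q) ≢ 1 (mod 289) for each prime q ∈ {2, 17}.
4^136 ≡ 1 (mod 289)  [q = 2: ≡ 1 ✗]
4^16 ≡ 154 (mod 289)  [q = 17: ≢ 1 ✓]
The check at q = 2 fails, so 4 generates a proper subgroup.

No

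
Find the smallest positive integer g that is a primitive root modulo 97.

5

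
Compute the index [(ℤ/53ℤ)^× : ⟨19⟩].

1

By Lagrange's theorem, ord_53(19) divides φ(53) = 53 − 1 = 52 = 2^2 · 13.
Divisors of 52: 1, 2, 4, 13, 26, 52.
Check 19^d mod 53 for each divisor in increasing order:
19^1 ≡ 19 (mod 53)
19^2 ≡ 43 (mod 53)
19^4 ≡ 47 (mod 53)
19^13 ≡ 30 (mod 53)
19^26 ≡ 52 (mod 53)
19^52 ≡ 1 (mod 53) ✓
Thus |⟨19⟩| = ord(19) = 52.
Index = |(Z/53Z)^×| / |⟨19⟩| = 52 / 52 = 1.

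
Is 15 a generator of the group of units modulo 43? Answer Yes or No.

φ(43) = 43 − 1 = 42 = 2 · 3 · 7.
15 is a primitive root mod 43 iff 15^(φ(43)/q) ≢ 1 for every prime q | φ(43), i.e. q ∈ {2, 3, 7}.
15^21 ≡ 1 (mod 43)  [q = 2: ≡ 1 ✗]
15^14 ≡ 6 (mod 43)  [q = 3: ≢ 1 ✓]
15^6 ≡ 11 (mod 43)  [q = 7: ≢ 1 ✓]
Since 15^21 ≡ 1, the order of 15 divides 21 < 42, so 15 is not a primitive root.

No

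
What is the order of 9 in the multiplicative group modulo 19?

9

The order of 9 must divide φ(19) = 19 − 1 = 18 = 2 · 3^2.
Divisors of 18: 1, 2, 3, 6, 9, 18.
Check 9^d mod 19 for each divisor in increasing order:
9^1 ≡ 9
9^2 ≡ 5
9^3 ≡ 7
9^6 ≡ 11
9^9 ≡ 1
The smallest such exponent is 9, so the order of 9 is 9.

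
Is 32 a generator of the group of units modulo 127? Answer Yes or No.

No

φ(127) = 127 − 1 = 126 = 2 · 3^2 · 7.
Test 32^(126/q) mod 127 for each prime factor q of 126:
32^63 ≡ 1 (mod 127)  [q = 2: ≡ 1 ✗]
32^42 ≡ 1 (mod 127)  [q = 3: ≡ 1 ✗]
32^18 ≡ 64 (mod 127)  [q = 7: ≢ 1 ✓]
Since 32^63 ≡ 1, the order of 32 divides 63 < 126, so 32 is not a primitive root.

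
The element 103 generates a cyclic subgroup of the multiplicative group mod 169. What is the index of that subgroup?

6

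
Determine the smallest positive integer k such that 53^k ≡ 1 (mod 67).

22

By Lagrange's theorem, ord_67(53) divides φ(67) = 67 − 1 = 66 = 2 · 3 · 11.
Divisors of 66: 1, 2, 3, 6, 11, 22, 33, 66.
Test each divisor d:
53^1 ≡ 53 (mod 67)
53^2 ≡ 62 (mod 67)
53^3 ≡ 3 (mod 67)
53^6 ≡ 9 (mod 67)
53^11 ≡ 66 (mod 67)
53^22 ≡ 1 (mod 67) ✓
Therefore the multiplicative order of 53 modulo 67 is 22.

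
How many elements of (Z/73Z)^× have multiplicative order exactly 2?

φ(73) = 73 − 1 = 72 = 2^3 · 3^2.
(Z/73Z)^× is cyclic (|G| = 72); a cyclic group of order m has exactly φ(d) elements of each order d | m, and none otherwise.
2 | 72, and φ(2) = 2 − 1 = 1.

1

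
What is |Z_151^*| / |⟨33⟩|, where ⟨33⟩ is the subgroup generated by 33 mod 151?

25

ord(33) | φ(151) = 151 − 1 = 150 = 2 · 3 · 5^2.
Divisors of 150: 1, 2, 3, 5, 6, 10, 15, 25, 30, 50, 75, 150.
Evaluate successive powers at the divisors of 150:
33^1 ≡ 33 (mod 151)
33^2 ≡ 32 (mod 151)
33^3 ≡ 150 (mod 151)
33^5 ≡ 119 (mod 151)
33^6 ≡ 1 (mod 151) ✓
Thus |⟨33⟩| = ord(33) = 6.
[(Z/151Z)^× : ⟨33⟩] = 150/6 = 25.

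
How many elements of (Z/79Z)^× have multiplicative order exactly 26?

12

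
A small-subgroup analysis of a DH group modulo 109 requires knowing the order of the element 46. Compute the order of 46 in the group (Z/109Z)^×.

6

Since 46 ∈ (Z/109Z)^×, its order divides φ(109) = 109 − 1 = 108 = 2^2 · 3^3.
Divisors of 108: 1, 2, 3, 4, 6, 9, 12, 18, 27, 36, 54, 108.
Evaluate successive powers at the divisors of 108:
46^1 ≡ 46 (mod 109)
46^2 ≡ 45 (mod 109)
46^3 ≡ 108 (mod 109)
46^4 ≡ 63 (mod 109)
46^6 ≡ 1 (mod 109) ✓
The smallest such exponent is 6, so the order of 46 is 6.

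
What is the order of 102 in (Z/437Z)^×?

66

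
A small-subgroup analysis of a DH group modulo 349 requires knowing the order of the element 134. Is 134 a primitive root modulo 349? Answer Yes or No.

Yes

φ(349) = 349 − 1 = 348 = 2^2 · 3 · 29.
An element g generates (Z/349Z)^× iff g^(348/q) ≢ 1 (mod 349) for each prime q ∈ {2, 3, 29}.
134^174 ≡ 348 (mod 349)  [q = 2: ≢ 1 ✓]
134^116 ≡ 226 (mod 349)  [q = 3: ≢ 1 ✓]
134^12 ≡ 304 (mod 349)  [q = 29: ≢ 1 ✓]
All checks pass, so 134 has order 348 and is a primitive root modulo 349.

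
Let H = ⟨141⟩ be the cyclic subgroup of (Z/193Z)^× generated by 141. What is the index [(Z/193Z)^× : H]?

1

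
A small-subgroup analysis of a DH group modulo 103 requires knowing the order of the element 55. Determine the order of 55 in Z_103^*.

ord(55) | φ(103) = 103 − 1 = 102 = 2 · 3 · 17.
Divisors of 102: 1, 2, 3, 6, 17, 34, 51, 102.
Check 55^d mod 103 for each divisor in increasing order:
55^1 ≡ 55 (mod 103)
55^2 ≡ 38 (mod 103)
55^3 ≡ 30 (mod 103)
55^6 ≡ 76 (mod 103)
55^17 ≡ 56 (mod 103)
55^34 ≡ 46 (mod 103)
55^51 ≡ 1 (mod 103) ✓
Hence ord(55) = 51.

51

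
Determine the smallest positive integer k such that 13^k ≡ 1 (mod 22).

ord(13) | φ(22) = φ(2)·φ(11) = 1·10 = 10 = 2 · 5.
Divisors of 10: 1, 2, 5, 10.
Check 13^d mod 22 for each divisor in increasing order:
13^1 ≡ 13 (mod 22)
13^2 ≡ 15 (mod 22)
13^5 ≡ 21 (mod 22)
13^10 ≡ 1 (mod 22) ✓
Hence ord(13) = 10.

10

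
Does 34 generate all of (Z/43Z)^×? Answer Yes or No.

Yes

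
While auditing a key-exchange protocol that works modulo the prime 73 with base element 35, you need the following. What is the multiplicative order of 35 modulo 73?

36

The order of 35 must divide φ(73) = 73 − 1 = 72 = 2^3 · 3^2.
Divisors of 72: 1, 2, 3, 4, 6, 8, 9, 12, 18, 24, 36, 72.
Test each divisor d:
35^1 ≡ 35 (mod 73)
35^2 ≡ 57 (mod 73)
35^3 ≡ 24 (mod 73)
35^4 ≡ 37 (mod 73)
35^6 ≡ 65 (mod 73)
35^8 ≡ 55 (mod 73)
35^9 ≡ 27 (mod 73)
35^12 ≡ 64 (mod 73)
35^18 ≡ 72 (mod 73)
35^24 ≡ 8 (mod 73)
35^36 ≡ 1 (mod 73) ✓
The smallest such exponent is 36, so the order of 35 is 36.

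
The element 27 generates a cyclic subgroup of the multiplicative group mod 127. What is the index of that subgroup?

Since 27 ∈ (Z/127Z)^×, its order divides φ(127) = 127 − 1 = 126 = 2 · 3^2 · 7.
Divisors of 126: 1, 2, 3, 6, 7, 9, 14, 18, 21, 42, 63, 126.
Test each divisor d:
27^1 ≡ 27
27^2 ≡ 94
27^3 ≡ 125
27^6 ≡ 4
27^7 ≡ 108
27^9 ≡ 119
27^14 ≡ 107
27^18 ≡ 64
27^21 ≡ 126
27^42 ≡ 1
Thus |⟨27⟩| = ord(27) = 42.
Index = |(Z/127Z)^×| / |⟨27⟩| = 126 / 42 = 3.

3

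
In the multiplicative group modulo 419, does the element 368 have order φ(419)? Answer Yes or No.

φ(419) = 419 − 1 = 418 = 2 · 11 · 19.
An element g generates (Z/419Z)^× iff g^(418/q) ≢ 1 (mod 419) for each prime q ∈ {2, 11, 19}.
368^209 ≡ 1 (mod 419)  [q = 2: ≡ 1 ✗]
368^38 ≡ 152 (mod 419)  [q = 11: ≢ 1 ✓]
368^22 ≡ 136 (mod 419)  [q = 19: ≢ 1 ✓]
The check at q = 2 fails, so 368 generates a proper subgroup.

No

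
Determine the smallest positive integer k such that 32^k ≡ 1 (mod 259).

36

Since 32 ∈ (Z/259Z)^×, its order divides φ(259) = φ(7·37) = (7−1)·(37−1) = 6·36 = 216 = 2^3 · 3^3.
Divisors of 216: 1, 2, 3, 4, 6, 8, 9, 12, 18, 24, 27, 36, 54, 72, 108, 216.
Evaluate successive powers at the divisors of 216:
32^1 ≡ 32 (mod 259)
32^2 ≡ 247 (mod 259)
32^3 ≡ 134 (mod 259)
32^4 ≡ 144 (mod 259)
32^6 ≡ 85 (mod 259)
32^8 ≡ 16 (mod 259)
32^9 ≡ 253 (mod 259)
32^12 ≡ 232 (mod 259)
32^18 ≡ 36 (mod 259)
32^24 ≡ 211 (mod 259)
32^27 ≡ 43 (mod 259)
32^36 ≡ 1 (mod 259) ✓
So ord_259(32) = 36.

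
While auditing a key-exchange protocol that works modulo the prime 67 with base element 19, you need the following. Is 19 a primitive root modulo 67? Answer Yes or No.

No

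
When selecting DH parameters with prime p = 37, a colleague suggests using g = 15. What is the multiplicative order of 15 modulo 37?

By Lagrange's theorem, ord_37(15) divides φ(37) = 37 − 1 = 36 = 2^2 · 3^2.
Divisors of 36: 1, 2, 3, 4, 6, 9, 12, 18, 36.
Check 15^d mod 37 for each divisor in increasing order:
15^1 ≡ 15 (mod 37)
15^2 ≡ 3 (mod 37)
15^3 ≡ 8 (mod 37)
15^4 ≡ 9 (mod 37)
15^6 ≡ 27 (mod 37)
15^9 ≡ 31 (mod 37)
15^12 ≡ 26 (mod 37)
15^18 ≡ 36 (mod 37)
15^36 ≡ 1 (mod 37) ✓
Hence ord(15) = 36.

36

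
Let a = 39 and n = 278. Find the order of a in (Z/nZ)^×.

46

The order of 39 must divide φ(278) = φ(2)·φ(139) = 1·138 = 138 = 2 · 3 · 23.
Divisors of 138: 1, 2, 3, 6, 23, 46, 69, 138.
Compute 39^d (mod 278) for the divisors d until we hit 1:
39^1 ≡ 39
39^2 ≡ 131
39^3 ≡ 105
39^6 ≡ 183
39^23 ≡ 277
39^46 ≡ 1
So ord_278(39) = 46.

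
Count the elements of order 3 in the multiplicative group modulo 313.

2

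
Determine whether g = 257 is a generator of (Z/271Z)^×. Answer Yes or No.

Yes

φ(271) = 271 − 1 = 270 = 2 · 3^3 · 5.
It suffices to check that the order of 257 is not a proper divisor of 270: compute 257^(270/q) for q ∈ {2, 3, 5}.
257^135 ≡ 270 (mod 271)  [q = 2: ≢ 1 ✓]
257^90 ≡ 28 (mod 271)  [q = 3: ≢ 1 ✓]
257^54 ≡ 10 (mod 271)  [q = 5: ≢ 1 ✓]
Every test exponent gives a nontrivial residue, hence 257 generates the full group.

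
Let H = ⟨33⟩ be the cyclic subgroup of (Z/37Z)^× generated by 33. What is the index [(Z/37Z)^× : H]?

4

Since 33 ∈ (Z/37Z)^×, its order divides φ(37) = 37 − 1 = 36 = 2^2 · 3^2.
Divisors of 36: 1, 2, 3, 4, 6, 9, 12, 18, 36.
Check 33^d mod 37 for each divisor in increasing order:
33^1 ≡ 33 (mod 37)
33^2 ≡ 16 (mod 37)
33^3 ≡ 10 (mod 37)
33^4 ≡ 34 (mod 37)
33^6 ≡ 26 (mod 37)
33^9 ≡ 1 (mod 37) ✓
Thus |⟨33⟩| = ord(33) = 9.
[(Z/37Z)^× : ⟨33⟩] = 36/9 = 4.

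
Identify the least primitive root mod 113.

φ(113) = 113 − 1 = 112 = 2^4 · 7.
g is a primitive root iff g^(112/q) ≢ 1 (mod 113) for each prime q ∈ {2, 7}.
g = 2: 2^56 ≡ 1 — hits 1, so not a primitive root.
g = 3: 3^56 ≡ 112; 3^16 ≡ 49 — none is 1, so 3 is a primitive root.
The smallest primitive root modulo 113 is 3.

3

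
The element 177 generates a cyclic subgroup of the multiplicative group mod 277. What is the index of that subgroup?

2

By Lagrange's theorem, ord_277(177) divides φ(277) = 277 − 1 = 276 = 2^2 · 3 · 23.
Divisors of 276: 1, 2, 3, 4, 6, 12, 23, 46, 69, 92, 138, 276.
Check 177^d mod 277 for each divisor in increasing order:
177^1 ≡ 177 (mod 277)
177^2 ≡ 28 (mod 277)
177^3 ≡ 247 (mod 277)
177^4 ≡ 230 (mod 277)
177^6 ≡ 69 (mod 277)
177^12 ≡ 52 (mod 277)
177^23 ≡ 117 (mod 277)
177^46 ≡ 116 (mod 277)
177^69 ≡ 276 (mod 277)
177^92 ≡ 160 (mod 277)
177^138 ≡ 1 (mod 277) ✓
The order of 177 is 138, so the subgroup it generates has 138 elements.
[(Z/277Z)^× : ⟨177⟩] = 276/138 = 2.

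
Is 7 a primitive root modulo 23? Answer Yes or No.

Yes

φ(23) = 23 − 1 = 22 = 2 · 11.
It suffices to check that the order of 7 is not a proper divisor of 22: compute 7^(22/q) for q ∈ {2, 11}.
7^11 ≡ 22 (mod 23)  [q = 2: ≢ 1 ✓]
7^2 ≡ 3 (mod 23)  [q = 11: ≢ 1 ✓]
Every test exponent gives a nontrivial residue, hence 7 generates the full group.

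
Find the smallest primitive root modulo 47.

φ(47) = 47 − 1 = 46 = 2 · 23.
Test candidates g = 2, 3, … against the prime factors q ∈ {2, 23} of φ(47): g is a generator iff g^(46/q) ≢ 1 for every such q.
g = 2: 2^23 ≡ 1 — hits 1, so not a primitive root.
g = 3: 3^23 ≡ 1 — hits 1, so not a primitive root.
g = 4: 4^23 ≡ 1 — hits 1, so not a primitive root.
g = 5: 5^23 ≡ 46; 5^2 ≡ 25 — none is 1, so 5 is a primitive root.
So 5 is the smallest generator of (Z/47Z)^×.

5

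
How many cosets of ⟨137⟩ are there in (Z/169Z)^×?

1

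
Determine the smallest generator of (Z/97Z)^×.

5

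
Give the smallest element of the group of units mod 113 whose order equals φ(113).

φ(113) = 113 − 1 = 112 = 2^4 · 7.
Test candidates g = 2, 3, … against the prime factors q ∈ {2, 7} of φ(113): g is a generator iff g^(112/q) ≢ 1 for every such q.
g = 2: 2^56 ≡ 1 — hits 1, so not a primitive root.
g = 3: 3^56 ≡ 112; 3^16 ≡ 49 — none is 1, so 3 is a primitive root.
The smallest primitive root modulo 113 is 3.

3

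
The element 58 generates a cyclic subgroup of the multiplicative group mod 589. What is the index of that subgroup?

ord(58) | φ(589) = φ(19·31) = (19−1)·(31−1) = 18·30 = 540 = 2^2 · 3^3 · 5.
Divisors of 540: 1, 2, 3, 4, 5, 6, 9, 10, 12, 15, 18, 20, 27, 30, 36, 45, 54, 60, 90, 108, 135, 180, 270, 540.
Test each divisor d:
58^1 ≡ 58
58^2 ≡ 419
58^3 ≡ 153
58^4 ≡ 39
58^5 ≡ 495
58^6 ≡ 438
58^9 ≡ 457
58^10 ≡ 1
So ord_589(58) = 10, hence |⟨58⟩| = 10.
[(Z/589Z)^× : ⟨58⟩] = 540/10 = 54.

54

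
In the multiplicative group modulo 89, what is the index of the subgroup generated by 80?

2

The order of 80 must divide φ(89) = 89 − 1 = 88 = 2^3 · 11.
Divisors of 88: 1, 2, 4, 8, 11, 22, 44, 88.
Evaluate successive powers at the divisors of 88:
80^1 ≡ 80 (mod 89)
80^2 ≡ 81 (mod 89)
80^4 ≡ 64 (mod 89)
80^8 ≡ 2 (mod 89)
80^11 ≡ 55 (mod 89)
80^22 ≡ 88 (mod 89)
80^44 ≡ 1 (mod 89) ✓
So ord_89(80) = 44, hence |⟨80⟩| = 44.
The index is φ(89) / ord(80) = 88 / 44 = 2.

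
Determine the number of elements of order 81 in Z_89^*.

0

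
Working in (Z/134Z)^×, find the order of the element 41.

66

Since 41 ∈ (Z/134Z)^×, its order divides φ(134) = φ(2)·φ(67) = 1·66 = 66 = 2 · 3 · 11.
Divisors of 66: 1, 2, 3, 6, 11, 22, 33, 66.
Check 41^d mod 134 for each divisor in increasing order:
41^1 ≡ 41 (mod 134)
41^2 ≡ 73 (mod 134)
41^3 ≡ 45 (mod 134)
41^6 ≡ 15 (mod 134)
41^11 ≡ 97 (mod 134)
41^22 ≡ 29 (mod 134)
41^33 ≡ 133 (mod 134)
41^66 ≡ 1 (mod 134) ✓
Hence ord(41) = 66.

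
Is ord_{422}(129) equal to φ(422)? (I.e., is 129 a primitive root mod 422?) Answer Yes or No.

No

φ(422) = φ(2)·φ(211) = 1·210 = 210 = 2 · 3 · 5 · 7.
129 is a primitive root mod 422 iff 129^(φ(422)/q) ≢ 1 for every prime q | φ(422), i.e. q ∈ {2, 3, 5, 7}.
129^105 ≡ 421 (mod 422)  [q = 2: ≢ 1 ✓]
129^70 ≡ 1 (mod 422)  [q = 3: ≡ 1 ✗]
129^42 ≡ 399 (mod 422)  [q = 5: ≢ 1 ✓]
129^30 ≡ 359 (mod 422)  [q = 7: ≢ 1 ✓]
The check at q = 3 fails, so 129 generates a proper subgroup.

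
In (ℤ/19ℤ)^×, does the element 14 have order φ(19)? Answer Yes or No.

Yes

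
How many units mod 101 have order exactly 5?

4

φ(101) = 101 − 1 = 100 = 2^2 · 5^2.
In a cyclic group of order 100, there are φ(d) elements of order d for each divisor d of 100, and zero for non-divisors.
5 | 100, and φ(5) = 5 − 1 = 4.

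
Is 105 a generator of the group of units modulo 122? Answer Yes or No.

φ(122) = φ(2)·φ(61) = 1·60 = 60 = 2^2 · 3 · 5.
105 is a primitive root mod 122 iff 105^(φ(122)/q) ≢ 1 for every prime q | φ(122), i.e. q ∈ {2, 3, 5}.
105^30 ≡ 121 (mod 122)  [q = 2: ≢ 1 ✓]
105^20 ≡ 13 (mod 122)  [q = 3: ≢ 1 ✓]
105^12 ≡ 81 (mod 122)  [q = 5: ≢ 1 ✓]
All checks pass, so 105 has order 60 and is a primitive root modulo 122.

Yes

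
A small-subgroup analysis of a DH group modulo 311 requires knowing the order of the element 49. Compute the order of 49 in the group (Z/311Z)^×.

31

Since 49 ∈ (Z/311Z)^×, its order divides φ(311) = 311 − 1 = 310 = 2 · 5 · 31.
Divisors of 310: 1, 2, 5, 10, 31, 62, 155, 310.
Compute 49^d (mod 311) for the divisors d until we hit 1:
49^1 ≡ 49 (mod 311)
49^2 ≡ 224 (mod 311)
49^5 ≡ 169 (mod 311)
49^10 ≡ 260 (mod 311)
49^31 ≡ 1 (mod 311) ✓
So ord_311(49) = 31.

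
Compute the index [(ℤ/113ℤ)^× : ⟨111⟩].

4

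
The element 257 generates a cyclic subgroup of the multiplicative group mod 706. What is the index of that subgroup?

By Lagrange's theorem, ord_706(257) divides φ(706) = φ(2)·φ(353) = 1·352 = 352 = 2^5 · 11.
Divisors of 352: 1, 2, 4, 8, 11, 16, 22, 32, 44, 88, 176, 352.
Test each divisor d:
257^1 ≡ 257 (mod 706)
257^2 ≡ 391 (mod 706)
257^4 ≡ 385 (mod 706)
257^8 ≡ 671 (mod 706)
257^11 ≡ 247 (mod 706)
257^16 ≡ 519 (mod 706)
257^22 ≡ 293 (mod 706)
257^32 ≡ 375 (mod 706)
257^44 ≡ 423 (mod 706)
257^88 ≡ 311 (mod 706)
257^176 ≡ 705 (mod 706)
257^352 ≡ 1 (mod 706) ✓
So ord_706(257) = 352, hence |⟨257⟩| = 352.
The index is φ(706) / ord(257) = 352 / 352 = 1.

1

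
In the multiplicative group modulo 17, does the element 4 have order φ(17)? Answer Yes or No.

No

φ(17) = 17 − 1 = 16 = 2^4.
4 is a primitive root mod 17 iff 4^(φ(17)/q) ≢ 1 for every prime q | φ(17), i.e. q ∈ {2}.
4^8 ≡ 1 (mod 17)  [q = 2: ≡ 1 ✗]
The check at q = 2 fails, so 4 generates a proper subgroup.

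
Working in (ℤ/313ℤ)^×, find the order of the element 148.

The order of 148 must divide φ(313) = 313 − 1 = 312 = 2^3 · 3 · 13.
Divisors of 312: 1, 2, 3, 4, 6, 8, 12, 13, 24, 26, 39, 52, 78, 104, 156, 312.
Check 148^d mod 313 for each divisor in increasing order:
148^1 ≡ 148 (mod 313)
148^2 ≡ 307 (mod 313)
148^3 ≡ 51 (mod 313)
148^4 ≡ 36 (mod 313)
148^6 ≡ 97 (mod 313)
148^8 ≡ 44 (mod 313)
148^12 ≡ 19 (mod 313)
148^13 ≡ 308 (mod 313)
148^24 ≡ 48 (mod 313)
148^26 ≡ 25 (mod 313)
148^39 ≡ 188 (mod 313)
148^52 ≡ 312 (mod 313)
148^78 ≡ 288 (mod 313)
148^104 ≡ 1 (mod 313) ✓
The smallest such exponent is 104, so the order of 148 is 104.

104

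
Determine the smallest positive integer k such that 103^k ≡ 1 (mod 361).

114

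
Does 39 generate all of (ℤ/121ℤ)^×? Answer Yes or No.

Yes

φ(121) = φ(11^2) = 11·(11−1) = 110 = 2 · 5 · 11.
An element g generates (Z/121Z)^× iff g^(110/q) ≢ 1 (mod 121) for each prime q ∈ {2, 5, 11}.
39^55 ≡ 120 (mod 121)  [q = 2: ≢ 1 ✓]
39^22 ≡ 3 (mod 121)  [q = 5: ≢ 1 ✓]
39^10 ≡ 111 (mod 121)  [q = 11: ≢ 1 ✓]
All checks pass, so 39 has order 110 and is a primitive root modulo 121.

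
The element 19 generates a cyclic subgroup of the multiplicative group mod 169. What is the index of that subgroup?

Since 19 ∈ (Z/169Z)^×, its order divides φ(169) = φ(13^2) = 13·(13−1) = 156 = 2^2 · 3 · 13.
Divisors of 156: 1, 2, 3, 4, 6, 12, 13, 26, 39, 52, 78, 156.
Test each divisor d:
19^1 ≡ 19
19^2 ≡ 23
19^3 ≡ 99
19^4 ≡ 22
19^6 ≡ 168
19^12 ≡ 1
The order of 19 is 12, so the subgroup it generates has 12 elements.
[(Z/169Z)^× : ⟨19⟩] = 156/12 = 13.

13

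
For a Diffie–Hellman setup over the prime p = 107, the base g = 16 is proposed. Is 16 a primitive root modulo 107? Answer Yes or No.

φ(107) = 107 − 1 = 106 = 2 · 53.
16 is a primitive root mod 107 iff 16^(φ(107)/q) ≢ 1 for every prime q | φ(107), i.e. q ∈ {2, 53}.
16^53 ≡ 1 (mod 107)  [q = 2: ≡ 1 ✗]
16^2 ≡ 42 (mod 107)  [q = 53: ≢ 1 ✓]
16^53 ≡ 1 shows ord(16) | 53, strictly less than φ(107); not a primitive root.

No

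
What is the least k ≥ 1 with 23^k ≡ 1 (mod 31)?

10

Since 23 ∈ (Z/31Z)^×, its order divides φ(31) = 31 − 1 = 30 = 2 · 3 · 5.
Divisors of 30: 1, 2, 3, 5, 6, 10, 15, 30.
Evaluate successive powers at the divisors of 30:
23^1 ≡ 23 (mod 31)
23^2 ≡ 2 (mod 31)
23^3 ≡ 15 (mod 31)
23^5 ≡ 30 (mod 31)
23^6 ≡ 8 (mod 31)
23^10 ≡ 1 (mod 31) ✓
Hence ord(23) = 10.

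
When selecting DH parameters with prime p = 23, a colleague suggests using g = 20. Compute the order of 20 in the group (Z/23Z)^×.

22

The order of 20 must divide φ(23) = 23 − 1 = 22 = 2 · 11.
Divisors of 22: 1, 2, 11, 22.
Compute 20^d (mod 23) for the divisors d until we hit 1:
20^1 ≡ 20
20^2 ≡ 9
20^11 ≡ 22
20^22 ≡ 1
Hence ord(20) = 22.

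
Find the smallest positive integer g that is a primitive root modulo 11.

2

φ(11) = 11 − 1 = 10 = 2 · 5.
g is a primitive root iff g^(10/q) ≢ 1 (mod 11) for each prime q ∈ {2, 5}.
g = 2: 2^5 ≡ 10; 2^2 ≡ 4 — none is 1, so 2 is a primitive root.
Hence the least primitive root of 11 is 2.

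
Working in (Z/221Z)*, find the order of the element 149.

12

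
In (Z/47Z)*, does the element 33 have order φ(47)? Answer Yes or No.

Yes

φ(47) = 47 − 1 = 46 = 2 · 23.
33 is a primitive root mod 47 iff 33^(φ(47)/q) ≢ 1 for every prime q | φ(47), i.e. q ∈ {2, 23}.
33^23 ≡ 46 (mod 47)  [q = 2: ≢ 1 ✓]
33^2 ≡ 8 (mod 47)  [q = 23: ≢ 1 ✓]
None equal 1, so ord_47(33) = 46: 33 is a primitive root.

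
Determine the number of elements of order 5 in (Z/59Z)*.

0

φ(59) = 59 − 1 = 58 = 2 · 29.
In a cyclic group of order 58, there are φ(d) elements of order d for each divisor d of 58, and zero for non-divisors.
Since 5 ∤ 58, the count is 0.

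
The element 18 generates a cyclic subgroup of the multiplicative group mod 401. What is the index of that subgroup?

4

By Lagrange's theorem, ord_401(18) divides φ(401) = 401 − 1 = 400 = 2^4 · 5^2.
Divisors of 400: 1, 2, 4, 5, 8, 10, 16, 20, 25, 40, 50, 80, 100, 200, 400.
Test each divisor d:
18^1 ≡ 18 (mod 401)
18^2 ≡ 324 (mod 401)
18^4 ≡ 315 (mod 401)
18^5 ≡ 56 (mod 401)
18^8 ≡ 178 (mod 401)
18^10 ≡ 329 (mod 401)
18^16 ≡ 5 (mod 401)
18^20 ≡ 372 (mod 401)
18^25 ≡ 381 (mod 401)
18^40 ≡ 39 (mod 401)
18^50 ≡ 400 (mod 401)
18^80 ≡ 318 (mod 401)
18^100 ≡ 1 (mod 401) ✓
The order of 18 is 100, so the subgroup it generates has 100 elements.
The index is φ(401) / ord(18) = 400 / 100 = 4.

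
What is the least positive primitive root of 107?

2

φ(107) = 107 − 1 = 106 = 2 · 53.
Test candidates g = 2, 3, … against the prime factors q ∈ {2, 53} of φ(107): g is a generator iff g^(106/q) ≢ 1 for every such q.
g = 2: 2^53 ≡ 106; 2^2 ≡ 4 — none is 1, so 2 is a primitive root.
So 2 is the smallest generator of (Z/107Z)^×.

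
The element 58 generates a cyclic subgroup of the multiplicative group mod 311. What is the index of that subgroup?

1

The order of 58 must divide φ(311) = 311 − 1 = 310 = 2 · 5 · 31.
Divisors of 310: 1, 2, 5, 10, 31, 62, 155, 310.
Test each divisor d:
58^1 ≡ 58
58^2 ≡ 254
58^5 ≡ 287
58^10 ≡ 265
58^31 ≡ 95
58^62 ≡ 6
58^155 ≡ 310
58^310 ≡ 1
So ord_311(58) = 310, hence |⟨58⟩| = 310.
[(Z/311Z)^× : ⟨58⟩] = 310/310 = 1.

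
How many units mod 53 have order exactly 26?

φ(53) = 53 − 1 = 52 = 2^2 · 13.
Since (Z/53Z)^× is cyclic of order 52, the number of elements of order d is φ(d) when d | 52 and 0 otherwise.
26 = 2 · 13 divides 52, and φ(26) = 12.

12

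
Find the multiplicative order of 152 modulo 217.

The order of 152 must divide φ(217) = φ(7·31) = (7−1)·(31−1) = 6·30 = 180 = 2^2 · 3^2 · 5.
Divisors of 180: 1, 2, 3, 4, 5, 6, 9, 10, 12, 15, 18, 20, 30, 36, 45, 60, 90, 180.
Compute 152^d (mod 217) for the divisors d until we hit 1:
152^1 ≡ 152
152^2 ≡ 102
152^3 ≡ 97
152^4 ≡ 205
152^5 ≡ 129
152^6 ≡ 78
152^9 ≡ 188
152^10 ≡ 149
152^12 ≡ 8
152^15 ≡ 125
152^18 ≡ 190
152^20 ≡ 67
152^30 ≡ 1
So ord_217(152) = 30.

30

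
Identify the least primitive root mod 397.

5

φ(397) = 397 − 1 = 396 = 2^2 · 3^2 · 11.
g is a primitive root iff g^(396/q) ≢ 1 (mod 397) for each prime q ∈ {2, 3, 11}.
g = 2: 2^198 ≡ 396; 2^132 ≡ 1 — hits 1, so not a primitive root.
g = 3: 3^198 ≡ 1 — hits 1, so not a primitive root.
g = 4: 4^198 ≡ 1 — hits 1, so not a primitive root.
g = 5: 5^198 ≡ 396; 5^132 ≡ 362; 5^36 ≡ 290 — none is 1, so 5 is a primitive root.
Hence the least primitive root of 397 is 5.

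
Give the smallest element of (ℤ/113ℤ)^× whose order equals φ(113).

φ(113) = 113 − 1 = 112 = 2^4 · 7.
g is a primitive root iff g^(112/q) ≢ 1 (mod 113) for each prime q ∈ {2, 7}.
g = 2: 2^56 ≡ 1 — hits 1, so not a primitive root.
g = 3: 3^56 ≡ 112; 3^16 ≡ 49 — none is 1, so 3 is a primitive root.
Hence the least primitive root of 113 is 3.

3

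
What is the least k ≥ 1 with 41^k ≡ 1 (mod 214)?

53

Since 41 ∈ (Z/214Z)^×, its order divides φ(214) = φ(2)·φ(107) = 1·106 = 106 = 2 · 53.
Divisors of 106: 1, 2, 53, 106.
Check 41^d mod 214 for each divisor in increasing order:
41^1 ≡ 41 (mod 214)
41^2 ≡ 183 (mod 214)
41^53 ≡ 1 (mod 214) ✓
Therefore the multiplicative order of 41 modulo 214 is 53.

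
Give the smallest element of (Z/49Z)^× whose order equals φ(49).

φ(49) = φ(7^2) = 7·(7−1) = 42 = 2 · 3 · 7.
g is a primitive root iff g^(42/q) ≢ 1 (mod 49) for each prime q ∈ {2, 3, 7}.
g = 2: 2^21 ≡ 1 — hits 1, so not a primitive root.
g = 3: 3^21 ≡ 48; 3^14 ≡ 30; 3^6 ≡ 43 — none is 1, so 3 is a primitive root.
So 3 is the smallest generator of (Z/49Z)^×.

3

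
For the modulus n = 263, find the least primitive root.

5

φ(263) = 263 − 1 = 262 = 2 · 131.
g is a primitive root iff g^(262/q) ≢ 1 (mod 263) for each prime q ∈ {2, 131}.
g = 2: 2^131 ≡ 1 — hits 1, so not a primitive root.
g = 3: 3^131 ≡ 1 — hits 1, so not a primitive root.
g = 4: 4^131 ≡ 1 — hits 1, so not a primitive root.
g = 5: 5^131 ≡ 262; 5^2 ≡ 25 — none is 1, so 5 is a primitive root.
So 5 is the smallest generator of (Z/263Z)^×.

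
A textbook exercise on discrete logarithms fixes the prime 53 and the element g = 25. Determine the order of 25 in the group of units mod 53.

26

ord(25) | φ(53) = 53 − 1 = 52 = 2^2 · 13.
Divisors of 52: 1, 2, 4, 13, 26, 52.
Test each divisor d:
25^1 ≡ 25 (mod 53)
25^2 ≡ 42 (mod 53)
25^4 ≡ 15 (mod 53)
25^13 ≡ 52 (mod 53)
25^26 ≡ 1 (mod 53) ✓
The smallest such exponent is 26, so the order of 25 is 26.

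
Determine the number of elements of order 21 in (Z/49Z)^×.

12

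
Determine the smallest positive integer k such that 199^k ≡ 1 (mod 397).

44

ord(199) | φ(397) = 397 − 1 = 396 = 2^2 · 3^2 · 11.
Divisors of 396: 1, 2, 3, 4, 6, 9, 11, 12, 18, 22, 33, 36, 44, 66, 99, 132, 198, 396.
Evaluate successive powers at the divisors of 396:
199^1 ≡ 199
199^2 ≡ 298
199^3 ≡ 149
199^4 ≡ 273
199^6 ≡ 366
199^9 ≡ 145
199^11 ≡ 334
199^12 ≡ 167
199^18 ≡ 381
199^22 ≡ 396
199^33 ≡ 63
199^36 ≡ 256
199^44 ≡ 1
So ord_397(199) = 44.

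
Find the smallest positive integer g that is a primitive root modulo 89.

φ(89) = 89 − 1 = 88 = 2^3 · 11.
g is a primitive root iff g^(88/q) ≢ 1 (mod 89) for each prime q ∈ {2, 11}.
g = 2: 2^44 ≡ 1 — hits 1, so not a primitive root.
g = 3: 3^44 ≡ 88; 3^8 ≡ 64 — none is 1, so 3 is a primitive root.
Hence the least primitive root of 89 is 3.

3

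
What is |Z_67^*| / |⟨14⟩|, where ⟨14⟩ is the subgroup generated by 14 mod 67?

6

By Lagrange's theorem, ord_67(14) divides φ(67) = 67 − 1 = 66 = 2 · 3 · 11.
Divisors of 66: 1, 2, 3, 6, 11, 22, 33, 66.
Compute 14^d (mod 67) for the divisors d until we hit 1:
14^1 ≡ 14 (mod 67)
14^2 ≡ 62 (mod 67)
14^3 ≡ 64 (mod 67)
14^6 ≡ 9 (mod 67)
14^11 ≡ 1 (mod 67) ✓
Thus |⟨14⟩| = ord(14) = 11.
[(Z/67Z)^× : ⟨14⟩] = 66/11 = 6.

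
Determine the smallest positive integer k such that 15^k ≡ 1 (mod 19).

The order of 15 must divide φ(19) = 19 − 1 = 18 = 2 · 3^2.
Divisors of 18: 1, 2, 3, 6, 9, 18.
Test each divisor d:
15^1 ≡ 15
15^2 ≡ 16
15^3 ≡ 12
15^6 ≡ 11
15^9 ≡ 18
15^18 ≡ 1
So ord_19(15) = 18.

18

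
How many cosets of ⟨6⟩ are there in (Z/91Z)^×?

6

By Lagrange's theorem, ord_91(6) divides φ(91) = φ(7·13) = (7−1)·(13−1) = 6·12 = 72 = 2^3 · 3^2.
Divisors of 72: 1, 2, 3, 4, 6, 8, 9, 12, 18, 24, 36, 72.
Check 6^d mod 91 for each divisor in increasing order:
6^1 ≡ 6 (mod 91)
6^2 ≡ 36 (mod 91)
6^3 ≡ 34 (mod 91)
6^4 ≡ 22 (mod 91)
6^6 ≡ 64 (mod 91)
6^8 ≡ 29 (mod 91)
6^9 ≡ 83 (mod 91)
6^12 ≡ 1 (mod 91) ✓
Thus |⟨6⟩| = ord(6) = 12.
[(Z/91Z)^× : ⟨6⟩] = 72/12 = 6.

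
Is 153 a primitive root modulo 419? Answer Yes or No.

φ(419) = 419 − 1 = 418 = 2 · 11 · 19.
It suffices to check that the order of 153 is not a proper divisor of 418: compute 153^(418/q) for q ∈ {2, 11, 19}.
153^209 ≡ 418 (mod 419)  [q = 2: ≢ 1 ✓]
153^38 ≡ 69 (mod 419)  [q = 11: ≢ 1 ✓]
153^22 ≡ 49 (mod 419)  [q = 19: ≢ 1 ✓]
Every test exponent gives a nontrivial residue, hence 153 generates the full group.

Yes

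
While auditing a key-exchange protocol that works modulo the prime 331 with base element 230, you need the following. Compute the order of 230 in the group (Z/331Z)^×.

165

ord(230) | φ(331) = 331 − 1 = 330 = 2 · 3 · 5 · 11.
Divisors of 330: 1, 2, 3, 5, 6, 10, 11, 15, 22, 30, 33, 55, 66, 110, 165, 330.
Test each divisor d:
230^1 ≡ 230
230^2 ≡ 271
230^3 ≡ 102
230^5 ≡ 169
230^6 ≡ 143
230^10 ≡ 95
230^11 ≡ 4
230^15 ≡ 167
230^22 ≡ 16
230^30 ≡ 85
230^33 ≡ 64
230^55 ≡ 31
230^66 ≡ 124
230^110 ≡ 299
230^165 ≡ 1
Therefore the multiplicative order of 230 modulo 331 is 165.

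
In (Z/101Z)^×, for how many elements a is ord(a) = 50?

φ(101) = 101 − 1 = 100 = 2^2 · 5^2.
Since (Z/101Z)^× is cyclic of order 100, the number of elements of order d is φ(d) when d | 100 and 0 otherwise.
50 = 2 · 5^2 divides 100, and φ(50) = 20.

20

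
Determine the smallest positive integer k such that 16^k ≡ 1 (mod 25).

The order of 16 must divide φ(25) = φ(5^2) = 5·(5−1) = 20 = 2^2 · 5.
Divisors of 20: 1, 2, 4, 5, 10, 20.
Test each divisor d:
16^1 ≡ 16
16^2 ≡ 6
16^4 ≡ 11
16^5 ≡ 1
Hence ord(16) = 5.

5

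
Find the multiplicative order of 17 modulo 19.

9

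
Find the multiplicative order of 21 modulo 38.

By Lagrange's theorem, ord_38(21) divides φ(38) = φ(2)·φ(19) = 1·18 = 18 = 2 · 3^2.
Divisors of 18: 1, 2, 3, 6, 9, 18.
Compute 21^d (mod 38) for the divisors d until we hit 1:
21^1 ≡ 21 (mod 38)
21^2 ≡ 23 (mod 38)
21^3 ≡ 27 (mod 38)
21^6 ≡ 7 (mod 38)
21^9 ≡ 37 (mod 38)
21^18 ≡ 1 (mod 38) ✓
Hence ord(21) = 18.

18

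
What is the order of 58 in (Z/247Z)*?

The order of 58 must divide φ(247) = φ(13·19) = (13−1)·(19−1) = 12·18 = 216 = 2^3 · 3^3.
Divisors of 216: 1, 2, 3, 4, 6, 8, 9, 12, 18, 24, 27, 36, 54, 72, 108, 216.
Compute 58^d (mod 247) for the divisors d until we hit 1:
58^1 ≡ 58 (mod 247)
58^2 ≡ 153 (mod 247)
58^3 ≡ 229 (mod 247)
58^4 ≡ 191 (mod 247)
58^6 ≡ 77 (mod 247)
58^8 ≡ 172 (mod 247)
58^9 ≡ 96 (mod 247)
58^12 ≡ 1 (mod 247) ✓
So ord_247(58) = 12.

12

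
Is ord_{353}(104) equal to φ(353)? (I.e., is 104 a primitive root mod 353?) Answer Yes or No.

Yes

φ(353) = 353 − 1 = 352 = 2^5 · 11.
104 is a primitive root mod 353 iff 104^(φ(353)/q) ≢ 1 for every prime q | φ(353), i.e. q ∈ {2, 11}.
104^176 ≡ 352 (mod 353)  [q = 2: ≢ 1 ✓]
104^32 ≡ 337 (mod 353)  [q = 11: ≢ 1 ✓]
Every test exponent gives a nontrivial residue, hence 104 generates the full group.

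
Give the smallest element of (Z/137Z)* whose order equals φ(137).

3

φ(137) = 137 − 1 = 136 = 2^3 · 17.
Test candidates g = 2, 3, … against the prime factors q ∈ {2, 17} of φ(137): g is a generator iff g^(136/q) ≢ 1 for every such q.
g = 2: 2^68 ≡ 1 — hits 1, so not a primitive root.
g = 3: 3^68 ≡ 136; 3^8 ≡ 122 — none is 1, so 3 is a primitive root.
The smallest primitive root modulo 137 is 3.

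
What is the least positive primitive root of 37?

2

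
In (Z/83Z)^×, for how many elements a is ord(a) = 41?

40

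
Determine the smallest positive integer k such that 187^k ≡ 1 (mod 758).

The order of 187 must divide φ(758) = φ(2)·φ(379) = 1·378 = 378 = 2 · 3^3 · 7.
Divisors of 378: 1, 2, 3, 6, 7, 9, 14, 18, 21, 27, 42, 54, 63, 126, 189, 378.
Check 187^d mod 758 for each divisor in increasing order:
187^1 ≡ 187
187^2 ≡ 101
187^3 ≡ 695
187^6 ≡ 179
187^7 ≡ 121
187^9 ≡ 93
187^14 ≡ 239
187^18 ≡ 311
187^21 ≡ 115
187^27 ≡ 119
187^42 ≡ 339
187^54 ≡ 517
187^63 ≡ 327
187^126 ≡ 51
187^189 ≡ 1
Hence ord(187) = 189.

189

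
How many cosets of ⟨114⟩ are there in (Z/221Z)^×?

The order of 114 must divide φ(221) = φ(13·17) = (13−1)·(17−1) = 12·16 = 192 = 2^6 · 3.
Divisors of 192: 1, 2, 3, 4, 6, 8, 12, 16, 24, 32, 48, 64, 96, 192.
Check 114^d mod 221 for each divisor in increasing order:
114^1 ≡ 114 (mod 221)
114^2 ≡ 178 (mod 221)
114^3 ≡ 181 (mod 221)
114^4 ≡ 81 (mod 221)
114^6 ≡ 53 (mod 221)
114^8 ≡ 152 (mod 221)
114^12 ≡ 157 (mod 221)
114^16 ≡ 120 (mod 221)
114^24 ≡ 118 (mod 221)
114^32 ≡ 35 (mod 221)
114^48 ≡ 1 (mod 221) ✓
The order of 114 is 48, so the subgroup it generates has 48 elements.
Index = |(Z/221Z)^×| / |⟨114⟩| = 192 / 48 = 4.

4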